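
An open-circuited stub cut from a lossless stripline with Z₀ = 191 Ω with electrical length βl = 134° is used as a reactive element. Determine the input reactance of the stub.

tan(βl) = -1.04
For an open-circuited stub, Z_in = −jZ_0·cot(βl) = −jZ_0/tan(βl)

X_in ≈ 184 Ω (inductive)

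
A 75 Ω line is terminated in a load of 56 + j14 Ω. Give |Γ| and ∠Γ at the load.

Γ ≈ 0.179 ∠ 138°

Γ = (Z_L − Z_0)/(Z_L + Z_0) = (-19 + j14)/(131 + j14)
|Γ| = 23.6/132 = 0.179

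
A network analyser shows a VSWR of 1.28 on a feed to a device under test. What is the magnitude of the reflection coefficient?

|Γ| ≈ 0.123

|Γ| = (S − 1)/(S + 1) = (1.28 − 1)/(1.28 + 1) = 0.28/2.28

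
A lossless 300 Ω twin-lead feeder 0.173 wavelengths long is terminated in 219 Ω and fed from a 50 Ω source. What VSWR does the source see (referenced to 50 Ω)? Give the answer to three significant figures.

VSWR ≈ 7.4

βl = 2π × 0.173 = 62.3°
tan(βl) = 1.9
Z_in = Z_0·(Z_L + jZ_0·tanβl)/(Z_0 + jZ_L·tanβl) = 345 + j91 Ω
Γ_s = (Z_in − Z_s)/(Z_in + Z_s) = (295 + j91)/(395 + j91), |Γ_s| = 0.762
VSWR = (1 + |Γ_s|)/(1 − |Γ_s|)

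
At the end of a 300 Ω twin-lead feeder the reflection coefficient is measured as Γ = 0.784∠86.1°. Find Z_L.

Z_L ≈ 76.7 + j311 Ω

Z_L = Z_0·(1 + Γ)/(1 − Γ) = 300·(1.05 + j0.782)/(0.947 − j0.782)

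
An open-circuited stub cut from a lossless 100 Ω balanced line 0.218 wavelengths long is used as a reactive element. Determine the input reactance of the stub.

X_in ≈ -20.4 Ω (capacitive)

βl = 2π × 0.218 = 78.5°
tan(βl) = 4.91
For an open-circuited stub, Z_in = −jZ_0·cot(βl) = −jZ_0/tan(βl)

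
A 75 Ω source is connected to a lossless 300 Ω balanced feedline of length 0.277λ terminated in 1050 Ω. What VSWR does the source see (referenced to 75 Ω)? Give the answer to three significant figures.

βl = 2π × 0.277 = 99.7°
tan(βl) = -5.84
Z_in = Z_0·(Z_L + jZ_0·tanβl)/(Z_0 + jZ_L·tanβl) = 88 + j47.1 Ω
Γ_s = (Z_in − Z_s)/(Z_in + Z_s) = (13 + j47.1)/(163 + j47.1), |Γ_s| = 0.288
VSWR = (1 + |Γ_s|)/(1 − |Γ_s|)

VSWR ≈ 1.81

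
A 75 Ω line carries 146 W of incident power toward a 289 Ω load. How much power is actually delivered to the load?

Γ = (289 − 75)/(289 + 75) = 0.588
|Γ|² = 0.346
P_refl = |Γ|²·P_inc = 50.5 W, P_del = (1 − |Γ|²)·P_inc = 95.5 W

P_delivered ≈ 95.5 W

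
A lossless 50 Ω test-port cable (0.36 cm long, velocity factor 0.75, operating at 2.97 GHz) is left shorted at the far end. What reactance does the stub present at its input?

X_in ≈ 15.4 Ω (inductive)

λ = v/f = 0.75·c / 2.97 GHz = 0.0758 m
βl = 2π·l/λ = 2π × 0.0475 = 17.1°
tan(βl) = 0.308
For a shorted stub, Z_in = jZ_0·tan(βl)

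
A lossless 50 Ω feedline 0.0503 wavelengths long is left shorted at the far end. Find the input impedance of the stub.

Z_in ≈ +j16.4 Ω

βl = 2π × 0.0503 = 18.1°
tan(βl) = 0.327
For a shorted stub, Z_in = jZ_0·tan(βl)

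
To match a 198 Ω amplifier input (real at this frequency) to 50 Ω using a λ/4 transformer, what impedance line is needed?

Z_qwt ≈ 99.5 Ω

Z_qwt = √(Z_0·R_L) = √(50 × 198) = √9900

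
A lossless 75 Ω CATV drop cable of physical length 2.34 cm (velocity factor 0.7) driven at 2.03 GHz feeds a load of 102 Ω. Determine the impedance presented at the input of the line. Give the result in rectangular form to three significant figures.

λ = v/f = 0.7·c / 2.03 GHz = 0.103 m
βl = 2π·l/λ = 2π × 0.226 = 81.4°
tan(βl) = tan(81.4°) = 6.64
Z_in = Z_0·(Z_L + jZ_0·tanβl)/(Z_0 + jZ_L·tanβl)
     = 75·(102 + j498)/(75 + j677)

Z_in ≈ 55.7 − j5.13 Ω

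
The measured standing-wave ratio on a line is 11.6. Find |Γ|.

|Γ| = (S − 1)/(S + 1) = (11.6 − 1)/(11.6 + 1) = 10.6/12.6

|Γ| ≈ 0.841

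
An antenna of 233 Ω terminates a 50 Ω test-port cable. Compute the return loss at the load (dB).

Γ = (233 − 50)/(233 + 50) = 0.647
RL = −20·log₁₀|Γ| = −20·log₁₀(0.647)

RL ≈ 3.79 dB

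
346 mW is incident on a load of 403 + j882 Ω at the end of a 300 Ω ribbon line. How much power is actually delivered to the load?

P_delivered ≈ 132 mW

|Γ| = |(103 + j882)/(703 + j882)| = 0.787
|Γ|² = 0.62
P_refl = |Γ|²·P_inc = 214 mW, P_del = (1 − |Γ|²)·P_inc = 132 mW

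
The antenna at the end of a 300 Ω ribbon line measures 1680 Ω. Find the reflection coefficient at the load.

Γ = (Z_L − Z_0)/(Z_L + Z_0) = (1680 − 300)/(1680 + 300) = 1380/1980

Γ = 0.697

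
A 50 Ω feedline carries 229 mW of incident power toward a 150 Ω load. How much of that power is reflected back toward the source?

P_reflected ≈ 57.2 mW

Γ = (150 − 50)/(150 + 50) = 0.5
|Γ|² = 0.25
P_refl = |Γ|²·P_inc = 57.2 mW, P_del = (1 − |Γ|²)·P_inc = 172 mW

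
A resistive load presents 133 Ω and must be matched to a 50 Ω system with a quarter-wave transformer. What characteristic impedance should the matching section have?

Z_qwt = √(Z_0·R_L) = √(50 × 133) = √6650

Z_qwt ≈ 81.5 Ω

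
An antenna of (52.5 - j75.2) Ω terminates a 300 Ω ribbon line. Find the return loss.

Γ = (-247.5 − j75.2)/(352.5 − j75.2), |Γ| = 0.718
RL = −20·log₁₀|Γ| = −20·log₁₀(0.718)

RL ≈ 2.88 dB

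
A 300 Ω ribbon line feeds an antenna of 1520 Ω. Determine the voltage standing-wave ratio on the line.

Γ = (1520 − 300)/(1520 + 300) = 0.67
VSWR = (1 + 0.67)/(1 − 0.67)

VSWR ≈ 5.07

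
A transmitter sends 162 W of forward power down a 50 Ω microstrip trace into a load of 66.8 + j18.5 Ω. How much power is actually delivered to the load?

|Γ| = |(16.8 + j18.5)/(116.8 + j18.5)| = 0.211
|Γ|² = 0.0447
P_refl = |Γ|²·P_inc = 7.23 W, P_del = (1 − |Γ|²)·P_inc = 155 W

P_delivered ≈ 155 W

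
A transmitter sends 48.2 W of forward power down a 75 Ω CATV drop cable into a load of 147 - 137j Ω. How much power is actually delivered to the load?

|Γ| = |(72 − j137)/(222 − j137)| = 0.593
|Γ|² = 0.352
P_refl = |Γ|²·P_inc = 17 W, P_del = (1 − |Γ|²)·P_inc = 31.2 W

P_delivered ≈ 31.2 W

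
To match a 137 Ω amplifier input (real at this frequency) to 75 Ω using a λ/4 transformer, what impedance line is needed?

Z_qwt ≈ 101 Ω

Z_qwt = √(Z_0·R_L) = √(75 × 137) = √10280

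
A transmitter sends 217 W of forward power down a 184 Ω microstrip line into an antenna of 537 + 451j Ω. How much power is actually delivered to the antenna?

P_delivered ≈ 119 W

|Γ| = |(353 + j451)/(721 + j451)| = 0.673
|Γ|² = 0.454
P_refl = |Γ|²·P_inc = 98.4 W, P_del = (1 − |Γ|²)·P_inc = 119 W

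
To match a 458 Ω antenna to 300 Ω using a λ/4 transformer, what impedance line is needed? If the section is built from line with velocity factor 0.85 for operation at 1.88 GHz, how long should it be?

Z_qwt = √(Z_0·R_L) = √(300 × 458) = √137400
λ = 0.85·c/f = 0.136 m, so l = λ/4 = 0.0339 m

Z_qwt ≈ 371 Ω; length ≈ 3.39 cm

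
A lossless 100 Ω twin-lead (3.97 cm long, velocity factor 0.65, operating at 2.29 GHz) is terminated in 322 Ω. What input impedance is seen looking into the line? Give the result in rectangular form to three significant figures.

λ = v/f = 0.65·c / 2.29 GHz = 0.0852 m
βl = 2π·l/λ = 2π × 0.466 = 168°
tan(βl) = tan(168°) = -0.215
Z_in = Z_0·(Z_L + jZ_0·tanβl)/(Z_0 + jZ_L·tanβl)
     = 100·(322 − j21.5)/(100 − j69.4)

Z_in ≈ 227 + j136 Ω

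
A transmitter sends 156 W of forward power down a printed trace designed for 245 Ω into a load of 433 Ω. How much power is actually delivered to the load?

Γ = (433 − 245)/(433 + 245) = 0.277
|Γ|² = 0.0769
P_refl = |Γ|²·P_inc = 12 W, P_del = (1 − |Γ|²)·P_inc = 144 W

P_delivered ≈ 144 W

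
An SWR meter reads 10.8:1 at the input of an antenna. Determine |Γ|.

|Γ| = (S − 1)/(S + 1) = (10.8 − 1)/(10.8 + 1) = 9.8/11.8

|Γ| ≈ 0.831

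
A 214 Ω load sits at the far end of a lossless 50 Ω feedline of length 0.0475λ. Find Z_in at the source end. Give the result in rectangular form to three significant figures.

βl = 2π × 0.0475 = 17.1°
tan(βl) = tan(17.1°) = 0.308
Z_in = Z_0·(Z_L + jZ_0·tanβl)/(Z_0 + jZ_L·tanβl)
     = 50·(214 + j15.4)/(50 + j65.8)

Z_in ≈ 85.7 − j97.4 Ω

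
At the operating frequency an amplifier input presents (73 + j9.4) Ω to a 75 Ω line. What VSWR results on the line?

VSWR ≈ 1.14

Γ = (Z_L − Z_0)/(Z_L + Z_0) = (-2 + j9.4)/(148 + j9.4)
|Γ| = 9.61/148 = 0.0648
VSWR = (1 + |Γ|)/(1 − |Γ|) = 1.06/0.935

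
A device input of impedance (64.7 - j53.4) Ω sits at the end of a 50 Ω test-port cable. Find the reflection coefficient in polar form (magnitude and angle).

Γ ≈ 0.438 ∠ -49.6°

Γ = (Z_L − Z_0)/(Z_L + Z_0) = (14.7 − j53.4)/(114.7 − j53.4)
|Γ| = 55.4/127 = 0.438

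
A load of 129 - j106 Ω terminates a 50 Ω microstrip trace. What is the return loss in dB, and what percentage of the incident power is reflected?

Γ = (79 − j106)/(179 − j106), |Γ| = 0.635
RL = −20·log₁₀(0.635) = 3.94 dB
P_refl/P_inc = |Γ|² = 0.404

RL ≈ 3.94 dB; 40.4% of incident power reflected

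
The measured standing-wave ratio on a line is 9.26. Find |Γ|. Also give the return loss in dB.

|Γ| ≈ 0.805; return loss ≈ 1.88 dB

|Γ| = (S − 1)/(S + 1) = (9.26 − 1)/(9.26 + 1) = 8.26/10.3
RL = −20·log₁₀|Γ| = −20·log₁₀(0.805)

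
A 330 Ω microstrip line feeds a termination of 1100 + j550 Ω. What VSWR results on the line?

Γ = (Z_L − Z_0)/(Z_L + Z_0) = (770 + j550)/(1430 + j550)
|Γ| = 946/1530 = 0.618
VSWR = (1 + |Γ|)/(1 − |Γ|) = 1.62/0.382

VSWR ≈ 4.23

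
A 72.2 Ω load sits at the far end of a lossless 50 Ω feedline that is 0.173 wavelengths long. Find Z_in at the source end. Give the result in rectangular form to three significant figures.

βl = 2π × 0.173 = 62.3°
tan(βl) = tan(62.3°) = 1.9
Z_in = Z_0·(Z_L + jZ_0·tanβl)/(Z_0 + jZ_L·tanβl)
     = 50·(72.2 + j95.2)/(50 + j137)

Z_in ≈ 39 − j12.1 Ω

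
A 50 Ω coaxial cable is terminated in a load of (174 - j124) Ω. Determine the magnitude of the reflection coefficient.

Γ = (Z_L − Z_0)/(Z_L + Z_0) = (124 − j124)/(224 − j124)
|Γ| = 175/256

|Γ| ≈ 0.685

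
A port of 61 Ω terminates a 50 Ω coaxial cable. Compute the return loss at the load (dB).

RL ≈ 20.1 dB

Γ = (61 − 50)/(61 + 50) = 0.0991
RL = −20·log₁₀|Γ| = −20·log₁₀(0.0991)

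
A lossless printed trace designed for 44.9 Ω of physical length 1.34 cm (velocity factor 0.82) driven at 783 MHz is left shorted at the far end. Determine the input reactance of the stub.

X_in ≈ 12.3 Ω (inductive)

λ = v/f = 0.82·c / 783 MHz = 0.314 m
βl = 2π·l/λ = 2π × 0.0427 = 15.4°
tan(βl) = 0.275
For a shorted stub, Z_in = jZ_0·tan(βl)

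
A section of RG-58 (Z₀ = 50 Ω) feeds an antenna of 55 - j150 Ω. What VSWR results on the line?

Γ = (Z_L − Z_0)/(Z_L + Z_0) = (5 − j150)/(105 − j150)
|Γ| = 150/183 = 0.82
VSWR = (1 + |Γ|)/(1 − |Γ|) = 1.82/0.18

VSWR ≈ 10.1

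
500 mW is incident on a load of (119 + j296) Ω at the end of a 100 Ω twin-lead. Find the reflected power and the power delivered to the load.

|Γ| = |(19 + j296)/(219 + j296)| = 0.806
|Γ|² = 0.649
P_refl = |Γ|²·P_inc = 324 mW, P_del = (1 − |Γ|²)·P_inc = 176 mW

P_reflected ≈ 324 mW; P_delivered ≈ 176 mW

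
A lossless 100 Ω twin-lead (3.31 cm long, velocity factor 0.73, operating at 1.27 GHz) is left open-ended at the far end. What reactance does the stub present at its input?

X_in ≈ -38.2 Ω (capacitive)

λ = v/f = 0.73·c / 1.27 GHz = 0.172 m
βl = 2π·l/λ = 2π × 0.192 = 69.1°
tan(βl) = 2.62
For an open-ended stub, Z_in = −jZ_0·cot(βl) = −jZ_0/tan(βl)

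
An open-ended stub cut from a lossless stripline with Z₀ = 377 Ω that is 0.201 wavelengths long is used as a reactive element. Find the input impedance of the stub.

Z_in ≈ −j120 Ω

βl = 2π × 0.201 = 72.4°
tan(βl) = 3.14
For an open-ended stub, Z_in = −jZ_0·cot(βl) = −jZ_0/tan(βl)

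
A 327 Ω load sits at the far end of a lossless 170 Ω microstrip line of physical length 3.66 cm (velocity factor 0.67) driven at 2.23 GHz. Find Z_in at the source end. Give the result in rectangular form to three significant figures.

λ = v/f = 0.67·c / 2.23 GHz = 0.0901 m
βl = 2π·l/λ = 2π × 0.406 = 146°
tan(βl) = tan(146°) = -0.67
Z_in = Z_0·(Z_L + jZ_0·tanβl)/(Z_0 + jZ_L·tanβl)
     = 170·(327 − j114)/(170 − j219)

Z_in ≈ 178 + j116 Ω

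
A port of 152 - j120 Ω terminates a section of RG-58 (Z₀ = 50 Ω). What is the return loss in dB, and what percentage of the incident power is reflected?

Γ = (102 − j120)/(202 − j120), |Γ| = 0.67
RL = −20·log₁₀(0.67) = 3.47 dB
P_refl/P_inc = |Γ|² = 0.449

RL ≈ 3.47 dB; 44.9% of incident power reflected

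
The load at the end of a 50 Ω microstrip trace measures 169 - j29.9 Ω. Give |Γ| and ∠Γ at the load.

Γ ≈ 0.555 ∠ -6.33°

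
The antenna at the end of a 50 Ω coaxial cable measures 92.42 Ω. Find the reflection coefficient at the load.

Γ = (Z_L − Z_0)/(Z_L + Z_0) = (92.42 − 50)/(92.42 + 50) = 42.42/142.4

Γ = 0.298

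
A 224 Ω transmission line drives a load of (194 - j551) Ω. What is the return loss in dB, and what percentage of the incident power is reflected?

Γ = (-30 − j551)/(418 − j551), |Γ| = 0.798
RL = −20·log₁₀(0.798) = 1.96 dB
P_refl/P_inc = |Γ|² = 0.637

RL ≈ 1.96 dB; 63.7% of incident power reflected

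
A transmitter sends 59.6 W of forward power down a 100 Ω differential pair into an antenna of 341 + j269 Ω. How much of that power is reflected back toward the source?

|Γ| = |(241 + j269)/(441 + j269)| = 0.699
|Γ|² = 0.489
P_refl = |Γ|²·P_inc = 29.1 W, P_del = (1 − |Γ|²)·P_inc = 30.5 W

P_reflected ≈ 29.1 W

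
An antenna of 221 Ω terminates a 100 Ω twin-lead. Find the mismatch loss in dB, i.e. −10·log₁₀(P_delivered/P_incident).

mismatch loss ≈ 0.666 dB

Γ = (221 − 100)/(221 + 100) = 0.377
|Γ|² = 0.142, so P_del/P_inc = 1 − |Γ|² = 0.858
ML = −10·log₁₀(1 − |Γ|²)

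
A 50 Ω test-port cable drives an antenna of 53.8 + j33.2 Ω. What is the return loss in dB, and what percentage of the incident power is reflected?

RL ≈ 10.3 dB; 9.4% of incident power reflected

Γ = (3.8 + j33.2)/(103.8 + j33.2), |Γ| = 0.307
RL = −20·log₁₀(0.307) = 10.3 dB
P_refl/P_inc = |Γ|² = 0.094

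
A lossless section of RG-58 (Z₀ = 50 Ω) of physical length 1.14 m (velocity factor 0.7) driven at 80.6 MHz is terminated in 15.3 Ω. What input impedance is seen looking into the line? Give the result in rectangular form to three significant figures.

λ = v/f = 0.7·c / 80.6 MHz = 2.61 m
βl = 2π·l/λ = 2π × 0.438 = 158°
tan(βl) = tan(158°) = -0.414
Z_in = Z_0·(Z_L + jZ_0·tanβl)/(Z_0 + jZ_L·tanβl)
     = 50·(15.3 − j20.7)/(50 − j6.33)

Z_in ≈ 17.6 − j18.5 Ω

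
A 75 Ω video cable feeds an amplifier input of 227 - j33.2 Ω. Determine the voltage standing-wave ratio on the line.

VSWR ≈ 3.1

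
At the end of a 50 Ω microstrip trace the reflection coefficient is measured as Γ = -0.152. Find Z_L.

Z_L ≈ 36.8 Ω

Z_L = Z_0·(1 + Γ)/(1 − Γ) = 50·(0.848)/(1.15)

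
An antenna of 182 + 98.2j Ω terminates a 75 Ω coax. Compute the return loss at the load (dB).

Γ = (107 + j98.2)/(257 + j98.2), |Γ| = 0.528
RL = −20·log₁₀|Γ| = −20·log₁₀(0.528)

RL ≈ 5.55 dB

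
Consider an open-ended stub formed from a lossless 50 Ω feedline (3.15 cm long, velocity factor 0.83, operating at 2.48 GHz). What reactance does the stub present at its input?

X_in ≈ 21.2 Ω (inductive)

λ = v/f = 0.83·c / 2.48 GHz = 0.1 m
βl = 2π·l/λ = 2π × 0.314 = 113°
tan(βl) = -2.36
For an open-ended stub, Z_in = −jZ_0·cot(βl) = −jZ_0/tan(βl)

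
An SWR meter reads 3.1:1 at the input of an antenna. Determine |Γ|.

|Γ| ≈ 0.512

|Γ| = (S − 1)/(S + 1) = (3.1 − 1)/(3.1 + 1) = 2.1/4.1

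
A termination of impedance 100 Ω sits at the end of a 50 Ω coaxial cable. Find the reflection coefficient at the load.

Γ = (Z_L − Z_0)/(Z_L + Z_0) = (100 − 50)/(100 + 50) = 50/150

Γ = 0.333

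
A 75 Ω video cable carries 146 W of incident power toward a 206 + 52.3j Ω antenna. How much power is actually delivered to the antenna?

P_delivered ≈ 110 W

|Γ| = |(131 + j52.3)/(281 + j52.3)| = 0.493
|Γ|² = 0.244
P_refl = |Γ|²·P_inc = 35.6 W, P_del = (1 − |Γ|²)·P_inc = 110 W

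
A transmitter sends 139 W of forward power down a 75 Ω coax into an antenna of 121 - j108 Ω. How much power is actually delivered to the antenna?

|Γ| = |(46 − j108)/(196 − j108)| = 0.525
|Γ|² = 0.275
P_refl = |Γ|²·P_inc = 38.2 W, P_del = (1 − |Γ|²)·P_inc = 101 W

P_delivered ≈ 101 W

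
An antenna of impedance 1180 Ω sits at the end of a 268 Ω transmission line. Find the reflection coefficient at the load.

Γ = (Z_L − Z_0)/(Z_L + Z_0) = (1180 − 268)/(1180 + 268) = 912/1448

Γ = 0.63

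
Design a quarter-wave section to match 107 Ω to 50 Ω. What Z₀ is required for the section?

Z_qwt = √(Z_0·R_L) = √(50 × 107) = √5350

Z_qwt ≈ 73.1 Ω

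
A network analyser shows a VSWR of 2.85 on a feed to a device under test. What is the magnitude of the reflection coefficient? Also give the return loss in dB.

|Γ| ≈ 0.481; return loss ≈ 6.37 dB

|Γ| = (S − 1)/(S + 1) = (2.85 − 1)/(2.85 + 1) = 1.85/3.85
RL = −20·log₁₀|Γ| = −20·log₁₀(0.481)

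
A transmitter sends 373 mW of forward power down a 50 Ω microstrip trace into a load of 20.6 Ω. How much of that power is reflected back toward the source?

Γ = (20.6 − 50)/(20.6 + 50) = -0.416
|Γ|² = 0.173
P_refl = |Γ|²·P_inc = 64.7 mW, P_del = (1 − |Γ|²)·P_inc = 308 mW

P_reflected ≈ 64.7 mW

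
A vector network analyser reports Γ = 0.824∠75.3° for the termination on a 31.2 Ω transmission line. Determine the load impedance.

Z_L = Z_0·(1 + Γ)/(1 − Γ) = 31.2·(1.21 + j0.797)/(0.791 − j0.797)

Z_L ≈ 7.94 + j39.4 Ω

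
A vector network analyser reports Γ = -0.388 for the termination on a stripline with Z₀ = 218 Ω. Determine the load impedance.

Z_L ≈ 96.1 Ω

Z_L = Z_0·(1 + Γ)/(1 − Γ) = 218·(0.612)/(1.39)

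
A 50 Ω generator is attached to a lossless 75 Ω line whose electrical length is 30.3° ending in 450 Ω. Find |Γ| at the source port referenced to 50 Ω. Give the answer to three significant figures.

tan(βl) = 0.584
Z_in = Z_0·(Z_L + jZ_0·tanβl)/(Z_0 + jZ_L·tanβl) = 45.4 − j115 Ω
Γ_s = (Z_in − Z_s)/(Z_in + Z_s) = (-4.59 − j115)/(95.4 − j115), |Γ_s| = 0.771

|Γ| ≈ 0.771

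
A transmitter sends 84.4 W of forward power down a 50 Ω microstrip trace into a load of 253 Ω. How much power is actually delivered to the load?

P_delivered ≈ 46.5 W

Γ = (253 − 50)/(253 + 50) = 0.67
|Γ|² = 0.449
P_refl = |Γ|²·P_inc = 37.9 W, P_del = (1 − |Γ|²)·P_inc = 46.5 W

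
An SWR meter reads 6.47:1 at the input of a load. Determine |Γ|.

|Γ| = (S − 1)/(S + 1) = (6.47 − 1)/(6.47 + 1) = 5.47/7.47

|Γ| ≈ 0.732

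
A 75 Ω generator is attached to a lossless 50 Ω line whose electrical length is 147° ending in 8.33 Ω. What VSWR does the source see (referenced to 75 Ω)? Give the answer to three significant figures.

VSWR ≈ 7.54

tan(βl) = -0.649
Z_in = Z_0·(Z_L + jZ_0·tanβl)/(Z_0 + jZ_L·tanβl) = 11.7 − j31.2 Ω
Γ_s = (Z_in − Z_s)/(Z_in + Z_s) = (-63.3 − j31.2)/(86.7 − j31.2), |Γ_s| = 0.766
VSWR = (1 + |Γ_s|)/(1 − |Γ_s|)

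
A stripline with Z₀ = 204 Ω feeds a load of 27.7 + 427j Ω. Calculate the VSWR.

VSWR ≈ 39.7

Γ = (Z_L − Z_0)/(Z_L + Z_0) = (-176.3 + j427)/(231.7 + j427)
|Γ| = 462/486 = 0.951
VSWR = (1 + |Γ|)/(1 − |Γ|) = 1.95/0.0491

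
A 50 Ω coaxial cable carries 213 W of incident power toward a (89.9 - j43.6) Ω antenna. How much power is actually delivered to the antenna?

|Γ| = |(39.9 − j43.6)/(139.9 − j43.6)| = 0.403
|Γ|² = 0.163
P_refl = |Γ|²·P_inc = 34.6 W, P_del = (1 − |Γ|²)·P_inc = 178 W

P_delivered ≈ 178 W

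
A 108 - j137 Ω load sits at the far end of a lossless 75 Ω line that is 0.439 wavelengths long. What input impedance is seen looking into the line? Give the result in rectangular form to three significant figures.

Z_in ≈ 309 + j45.9 Ω

βl = 2π × 0.439 = 158°
tan(βl) = tan(158°) = -0.403
Z_in = Z_0·(Z_L + jZ_0·tanβl)/(Z_0 + jZ_L·tanβl)
     = 75·(108 − j167)/(19.8 − j43.5)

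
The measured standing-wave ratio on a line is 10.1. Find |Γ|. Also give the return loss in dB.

|Γ| ≈ 0.82; return loss ≈ 1.73 dB

|Γ| = (S − 1)/(S + 1) = (10.1 − 1)/(10.1 + 1) = 9.1/11.1
RL = −20·log₁₀|Γ| = −20·log₁₀(0.82)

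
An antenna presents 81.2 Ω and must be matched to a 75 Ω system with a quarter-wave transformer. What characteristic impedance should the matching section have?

Z_qwt = √(Z_0·R_L) = √(75 × 81.2) = √6090

Z_qwt ≈ 78 Ω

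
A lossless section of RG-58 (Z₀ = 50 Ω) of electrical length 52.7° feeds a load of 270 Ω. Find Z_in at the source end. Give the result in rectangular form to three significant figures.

Z_in ≈ 14.3 − j36.1 Ω

tan(βl) = tan(52.7°) = 1.31
Z_in = Z_0·(Z_L + jZ_0·tanβl)/(Z_0 + jZ_L·tanβl)
     = 50·(270 + j65.6)/(50 + j354)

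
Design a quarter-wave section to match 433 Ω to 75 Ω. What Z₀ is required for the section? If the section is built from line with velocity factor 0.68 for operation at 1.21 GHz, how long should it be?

Z_qwt ≈ 180 Ω; length ≈ 4.21 cm

Z_qwt = √(Z_0·R_L) = √(75 × 433) = √32480
λ = 0.68·c/f = 0.169 m, so l = λ/4 = 0.0421 m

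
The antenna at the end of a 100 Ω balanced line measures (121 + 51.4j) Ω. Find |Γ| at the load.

|Γ| ≈ 0.245

Γ = (Z_L − Z_0)/(Z_L + Z_0) = (21 + j51.4)/(221 + j51.4)
|Γ| = 55.5/227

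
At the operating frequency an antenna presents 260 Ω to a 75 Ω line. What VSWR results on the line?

VSWR ≈ 3.47

For a purely resistive load, VSWR = R_L/Z_0 or Z_0/R_L (whichever > 1) = 260/75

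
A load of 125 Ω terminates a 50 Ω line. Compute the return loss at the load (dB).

Γ = (125 − 50)/(125 + 50) = 0.429
RL = −20·log₁₀|Γ| = −20·log₁₀(0.429)

RL ≈ 7.36 dB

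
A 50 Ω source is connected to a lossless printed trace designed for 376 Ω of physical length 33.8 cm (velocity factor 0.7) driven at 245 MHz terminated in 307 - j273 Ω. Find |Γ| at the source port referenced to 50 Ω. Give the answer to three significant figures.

|Γ| ≈ 0.888

λ = v/f = 0.7·c / 245 MHz = 0.857 m
βl = 2π·l/λ = 2π × 0.394 = 142°
tan(βl) = -0.782
Z_in = Z_0·(Z_L + jZ_0·tanβl)/(Z_0 + jZ_L·tanβl) = 832 − j82.2 Ω
Γ_s = (Z_in − Z_s)/(Z_in + Z_s) = (782 − j82.2)/(882 − j82.2), |Γ_s| = 0.888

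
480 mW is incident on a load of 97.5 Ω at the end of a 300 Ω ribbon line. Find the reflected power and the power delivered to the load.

P_reflected ≈ 125 mW; P_delivered ≈ 355 mW

Γ = (97.5 − 300)/(97.5 + 300) = -0.509
|Γ|² = 0.26
P_refl = |Γ|²·P_inc = 125 mW, P_del = (1 − |Γ|²)·P_inc = 355 mW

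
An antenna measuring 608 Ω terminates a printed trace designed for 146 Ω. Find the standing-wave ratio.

Γ = (608 − 146)/(608 + 146) = 0.613
VSWR = (1 + 0.613)/(1 − 0.613)

VSWR ≈ 4.16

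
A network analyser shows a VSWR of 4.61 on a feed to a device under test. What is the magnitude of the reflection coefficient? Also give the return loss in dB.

|Γ| = (S − 1)/(S + 1) = (4.61 − 1)/(4.61 + 1) = 3.61/5.61
RL = −20·log₁₀|Γ| = −20·log₁₀(0.643)

|Γ| ≈ 0.643; return loss ≈ 3.83 dB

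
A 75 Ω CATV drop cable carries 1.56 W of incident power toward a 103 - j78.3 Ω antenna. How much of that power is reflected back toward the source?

|Γ| = |(28 − j78.3)/(178 − j78.3)| = 0.428
|Γ|² = 0.183
P_refl = |Γ|²·P_inc = 0.285 W, P_del = (1 − |Γ|²)·P_inc = 1.27 W

P_reflected ≈ 0.285 W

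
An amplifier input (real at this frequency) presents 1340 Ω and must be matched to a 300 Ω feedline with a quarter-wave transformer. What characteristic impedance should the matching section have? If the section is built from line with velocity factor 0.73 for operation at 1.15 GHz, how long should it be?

Z_qwt = √(Z_0·R_L) = √(300 × 1340) = √402000
λ = 0.73·c/f = 0.19 m, so l = λ/4 = 0.0476 m

Z_qwt ≈ 634 Ω; length ≈ 4.76 cm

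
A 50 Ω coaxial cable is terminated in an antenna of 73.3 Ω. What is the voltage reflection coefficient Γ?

Γ = (Z_L − Z_0)/(Z_L + Z_0) = (73.3 − 50)/(73.3 + 50) = 23.3/123.3

Γ = 0.189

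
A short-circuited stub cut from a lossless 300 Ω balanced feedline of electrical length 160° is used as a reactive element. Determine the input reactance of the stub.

X_in ≈ -109 Ω (capacitive)

tan(βl) = -0.364
For a short-circuited stub, Z_in = jZ_0·tan(βl)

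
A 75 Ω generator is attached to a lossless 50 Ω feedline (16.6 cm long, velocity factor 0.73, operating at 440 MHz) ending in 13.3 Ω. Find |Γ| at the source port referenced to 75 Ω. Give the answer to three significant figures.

λ = v/f = 0.73·c / 440 MHz = 0.498 m
βl = 2π·l/λ = 2π × 0.334 = 120°
tan(βl) = -1.73
Z_in = Z_0·(Z_L + jZ_0·tanβl)/(Z_0 + jZ_L·tanβl) = 43.8 − j66.3 Ω
Γ_s = (Z_in − Z_s)/(Z_in + Z_s) = (-31.2 − j66.3)/(119 − j66.3), |Γ_s| = 0.539

|Γ| ≈ 0.539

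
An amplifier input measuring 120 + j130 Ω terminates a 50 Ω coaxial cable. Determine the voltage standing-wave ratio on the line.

Γ = (Z_L − Z_0)/(Z_L + Z_0) = (70 + j130)/(170 + j130)
|Γ| = 148/214 = 0.69
VSWR = (1 + |Γ|)/(1 − |Γ|) = 1.69/0.31

VSWR ≈ 5.45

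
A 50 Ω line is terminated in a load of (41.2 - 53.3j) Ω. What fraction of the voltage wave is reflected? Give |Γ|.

Γ = (Z_L − Z_0)/(Z_L + Z_0) = (-8.8 − j53.3)/(91.2 − j53.3)
|Γ| = 54/106

|Γ| ≈ 0.511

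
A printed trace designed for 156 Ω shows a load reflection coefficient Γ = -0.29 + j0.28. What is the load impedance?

Z_L ≈ 75 + j50.1 Ω

Z_L = Z_0·(1 + Γ)/(1 − Γ) = 156·(0.71 + j0.28)/(1.29 − j0.28)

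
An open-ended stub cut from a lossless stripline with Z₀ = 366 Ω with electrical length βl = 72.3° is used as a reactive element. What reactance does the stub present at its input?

X_in ≈ -117 Ω (capacitive)

tan(βl) = 3.13
For an open-ended stub, Z_in = −jZ_0·cot(βl) = −jZ_0/tan(βl)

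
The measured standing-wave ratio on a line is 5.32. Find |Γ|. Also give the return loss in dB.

|Γ| ≈ 0.684; return loss ≈ 3.3 dB

|Γ| = (S − 1)/(S + 1) = (5.32 − 1)/(5.32 + 1) = 4.32/6.32
RL = −20·log₁₀|Γ| = −20·log₁₀(0.684)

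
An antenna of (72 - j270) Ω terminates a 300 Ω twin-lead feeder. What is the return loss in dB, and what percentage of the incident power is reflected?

RL ≈ 2.28 dB; 59.1% of incident power reflected

Γ = (-228 − j270)/(372 − j270), |Γ| = 0.769
RL = −20·log₁₀(0.769) = 2.28 dB
P_refl/P_inc = |Γ|² = 0.591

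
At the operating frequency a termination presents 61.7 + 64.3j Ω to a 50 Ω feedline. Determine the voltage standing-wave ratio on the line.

VSWR ≈ 3.06

Γ = (Z_L − Z_0)/(Z_L + Z_0) = (11.7 + j64.3)/(111.7 + j64.3)
|Γ| = 65.4/129 = 0.507
VSWR = (1 + |Γ|)/(1 − |Γ|) = 1.51/0.493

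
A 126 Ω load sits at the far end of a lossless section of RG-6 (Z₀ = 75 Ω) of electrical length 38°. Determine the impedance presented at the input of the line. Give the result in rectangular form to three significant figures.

tan(βl) = tan(38°) = 0.781
Z_in = Z_0·(Z_L + jZ_0·tanβl)/(Z_0 + jZ_L·tanβl)
     = 75·(126 + j58.6)/(75 + j98.4)

Z_in ≈ 74.5 − j39.2 Ω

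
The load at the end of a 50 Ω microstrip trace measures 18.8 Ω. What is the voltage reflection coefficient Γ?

Γ = (Z_L − Z_0)/(Z_L + Z_0) = (18.8 − 50)/(18.8 + 50) = -31.2/68.8

Γ = -0.453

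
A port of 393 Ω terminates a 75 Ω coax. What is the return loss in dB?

RL ≈ 3.36 dB

Γ = (393 − 75)/(393 + 75) = 0.679
RL = −20·log₁₀|Γ| = −20·log₁₀(0.679)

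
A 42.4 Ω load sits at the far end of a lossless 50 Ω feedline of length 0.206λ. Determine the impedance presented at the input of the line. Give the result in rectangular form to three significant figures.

βl = 2π × 0.206 = 74.2°
tan(βl) = tan(74.2°) = 3.52
Z_in = Z_0·(Z_L + jZ_0·tanβl)/(Z_0 + jZ_L·tanβl)
     = 50·(42.4 + j176)/(50 + j149)

Z_in ≈ 57.3 + j4.98 Ω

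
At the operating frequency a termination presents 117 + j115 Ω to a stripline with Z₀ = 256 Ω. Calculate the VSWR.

VSWR ≈ 2.72

Γ = (Z_L − Z_0)/(Z_L + Z_0) = (-139 + j115)/(373 + j115)
|Γ| = 180/390 = 0.462
VSWR = (1 + |Γ|)/(1 − |Γ|) = 1.46/0.538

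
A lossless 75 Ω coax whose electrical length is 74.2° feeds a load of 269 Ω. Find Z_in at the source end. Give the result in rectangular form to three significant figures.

Z_in ≈ 22.4 − j19.5 Ω

tan(βl) = tan(74.2°) = 3.53
Z_in = Z_0·(Z_L + jZ_0·tanβl)/(Z_0 + jZ_L·tanβl)
     = 75·(269 + j265)/(75 + j951)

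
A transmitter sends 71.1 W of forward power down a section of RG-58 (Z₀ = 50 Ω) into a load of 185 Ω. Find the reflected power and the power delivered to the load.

P_reflected ≈ 23.5 W; P_delivered ≈ 47.6 W

Γ = (185 − 50)/(185 + 50) = 0.574
|Γ|² = 0.33
P_refl = |Γ|²·P_inc = 23.5 W, P_del = (1 − |Γ|²)·P_inc = 47.6 W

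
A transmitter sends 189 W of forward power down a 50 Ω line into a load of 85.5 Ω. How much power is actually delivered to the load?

P_delivered ≈ 176 W

Γ = (85.5 − 50)/(85.5 + 50) = 0.262
|Γ|² = 0.0686
P_refl = |Γ|²·P_inc = 13 W, P_del = (1 − |Γ|²)·P_inc = 176 W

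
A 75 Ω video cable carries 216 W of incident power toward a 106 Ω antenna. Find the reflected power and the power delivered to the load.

P_reflected ≈ 6.34 W; P_delivered ≈ 210 W

Γ = (106 − 75)/(106 + 75) = 0.171
|Γ|² = 0.0293
P_refl = |Γ|²·P_inc = 6.34 W, P_del = (1 − |Γ|²)·P_inc = 210 W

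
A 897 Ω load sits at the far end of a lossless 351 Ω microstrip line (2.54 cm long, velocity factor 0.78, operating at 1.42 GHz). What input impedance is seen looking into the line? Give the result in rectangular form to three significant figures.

λ = v/f = 0.78·c / 1.42 GHz = 0.165 m
βl = 2π·l/λ = 2π × 0.154 = 55.5°
tan(βl) = tan(55.5°) = 1.45
Z_in = Z_0·(Z_L + jZ_0·tanβl)/(Z_0 + jZ_L·tanβl)
     = 351·(897 + j511)/(351 + j1300)

Z_in ≈ 189 − j191 Ω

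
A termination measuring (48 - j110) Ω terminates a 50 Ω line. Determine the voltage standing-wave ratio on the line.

Γ = (Z_L − Z_0)/(Z_L + Z_0) = (-2 − j110)/(98 − j110)
|Γ| = 110/147 = 0.747
VSWR = (1 + |Γ|)/(1 − |Γ|) = 1.75/0.253

VSWR ≈ 6.9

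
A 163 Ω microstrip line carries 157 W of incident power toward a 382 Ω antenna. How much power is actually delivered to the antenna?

Γ = (382 − 163)/(382 + 163) = 0.402
|Γ|² = 0.161
P_refl = |Γ|²·P_inc = 25.4 W, P_del = (1 − |Γ|²)·P_inc = 132 W

P_delivered ≈ 132 W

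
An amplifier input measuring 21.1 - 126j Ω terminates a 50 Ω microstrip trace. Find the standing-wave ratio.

VSWR ≈ 17.8

Γ = (Z_L − Z_0)/(Z_L + Z_0) = (-28.9 − j126)/(71.1 − j126)
|Γ| = 129/145 = 0.894
VSWR = (1 + |Γ|)/(1 − |Γ|) = 1.89/0.106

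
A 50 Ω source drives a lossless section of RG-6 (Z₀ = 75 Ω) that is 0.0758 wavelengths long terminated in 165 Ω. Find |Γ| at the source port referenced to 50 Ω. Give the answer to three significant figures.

βl = 2π × 0.0758 = 27.3°
tan(βl) = 0.516
Z_in = Z_0·(Z_L + jZ_0·tanβl)/(Z_0 + jZ_L·tanβl) = 91.3 − j64.9 Ω
Γ_s = (Z_in − Z_s)/(Z_in + Z_s) = (41.3 − j64.9)/(141 − j64.9), |Γ_s| = 0.495

|Γ| ≈ 0.495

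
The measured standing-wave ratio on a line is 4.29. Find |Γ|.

|Γ| = (S − 1)/(S + 1) = (4.29 − 1)/(4.29 + 1) = 3.29/5.29

|Γ| ≈ 0.622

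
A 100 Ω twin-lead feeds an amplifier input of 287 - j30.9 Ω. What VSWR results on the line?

VSWR ≈ 2.91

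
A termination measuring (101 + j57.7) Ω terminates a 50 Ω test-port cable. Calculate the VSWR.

VSWR ≈ 2.82

Γ = (Z_L − Z_0)/(Z_L + Z_0) = (51 + j57.7)/(151 + j57.7)
|Γ| = 77/162 = 0.476
VSWR = (1 + |Γ|)/(1 − |Γ|) = 1.48/0.524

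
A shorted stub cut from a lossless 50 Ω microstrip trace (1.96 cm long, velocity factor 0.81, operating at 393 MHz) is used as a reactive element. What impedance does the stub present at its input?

λ = v/f = 0.81·c / 393 MHz = 0.618 m
βl = 2π·l/λ = 2π × 0.0317 = 11.4°
tan(βl) = 0.202
For a shorted stub, Z_in = jZ_0·tan(βl)

Z_in ≈ +j10.1 Ω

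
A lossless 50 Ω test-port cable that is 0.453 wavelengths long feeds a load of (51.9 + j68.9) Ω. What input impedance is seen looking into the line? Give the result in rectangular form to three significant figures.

Z_in ≈ 26.8 + j43.8 Ω

βl = 2π × 0.453 = 163°
tan(βl) = tan(163°) = -0.304
Z_in = Z_0·(Z_L + jZ_0·tanβl)/(Z_0 + jZ_L·tanβl)
     = 50·(51.9 + j53.7)/(71 − j15.8)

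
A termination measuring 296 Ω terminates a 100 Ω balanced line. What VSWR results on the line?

For a purely resistive load, VSWR = R_L/Z_0 or Z_0/R_L (whichever > 1) = 296/100

VSWR ≈ 2.96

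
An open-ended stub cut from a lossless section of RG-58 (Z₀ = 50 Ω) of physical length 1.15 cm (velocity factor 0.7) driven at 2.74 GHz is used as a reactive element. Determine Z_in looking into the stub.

Z_in ≈ −j36.3 Ω

λ = v/f = 0.7·c / 2.74 GHz = 0.0766 m
βl = 2π·l/λ = 2π × 0.15 = 54°
tan(βl) = 1.38
For an open-ended stub, Z_in = −jZ_0·cot(βl) = −jZ_0/tan(βl)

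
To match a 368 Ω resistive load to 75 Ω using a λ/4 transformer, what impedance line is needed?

Z_qwt = √(Z_0·R_L) = √(75 × 368) = √27600

Z_qwt ≈ 166 Ω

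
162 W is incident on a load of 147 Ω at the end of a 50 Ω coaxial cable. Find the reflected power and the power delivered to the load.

P_reflected ≈ 39.3 W; P_delivered ≈ 123 W

Γ = (147 − 50)/(147 + 50) = 0.492
|Γ|² = 0.242
P_refl = |Γ|²·P_inc = 39.3 W, P_del = (1 − |Γ|²)·P_inc = 123 W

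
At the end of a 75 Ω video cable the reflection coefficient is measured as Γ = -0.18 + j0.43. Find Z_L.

Z_L ≈ 37.2 + j40.9 Ω

Z_L = Z_0·(1 + Γ)/(1 − Γ) = 75·(0.82 + j0.43)/(1.18 − j0.43)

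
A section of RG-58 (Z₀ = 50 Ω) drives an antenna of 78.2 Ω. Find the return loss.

Γ = (78.2 − 50)/(78.2 + 50) = 0.22
RL = −20·log₁₀|Γ| = −20·log₁₀(0.22)

RL ≈ 13.2 dB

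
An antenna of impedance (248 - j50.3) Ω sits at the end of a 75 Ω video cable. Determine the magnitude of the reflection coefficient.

|Γ| ≈ 0.551

Γ = (Z_L − Z_0)/(Z_L + Z_0) = (173 − j50.3)/(323 − j50.3)
|Γ| = 180/327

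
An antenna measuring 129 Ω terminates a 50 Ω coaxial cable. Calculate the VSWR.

VSWR ≈ 2.58

Γ = (129 − 50)/(129 + 50) = 0.441
VSWR = (1 + 0.441)/(1 − 0.441)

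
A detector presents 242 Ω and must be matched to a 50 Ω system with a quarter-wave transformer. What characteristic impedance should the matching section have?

Z_qwt ≈ 110 Ω

Z_qwt = √(Z_0·R_L) = √(50 × 242) = √12100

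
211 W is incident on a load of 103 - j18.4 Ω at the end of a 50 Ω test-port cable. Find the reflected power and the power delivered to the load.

|Γ| = |(53 − j18.4)/(153 − j18.4)| = 0.364
|Γ|² = 0.133
P_refl = |Γ|²·P_inc = 28 W, P_del = (1 − |Γ|²)·P_inc = 183 W

P_reflected ≈ 28 W; P_delivered ≈ 183 W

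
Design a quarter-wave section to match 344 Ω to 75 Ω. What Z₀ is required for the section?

Z_qwt ≈ 161 Ω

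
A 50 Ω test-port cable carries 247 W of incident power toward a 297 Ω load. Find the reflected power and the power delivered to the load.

Γ = (297 − 50)/(297 + 50) = 0.712
|Γ|² = 0.507
P_refl = |Γ|²·P_inc = 125 W, P_del = (1 − |Γ|²)·P_inc = 122 W

P_reflected ≈ 125 W; P_delivered ≈ 122 W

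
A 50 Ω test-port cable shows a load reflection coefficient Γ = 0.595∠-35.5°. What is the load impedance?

Z_L = Z_0·(1 + Γ)/(1 − Γ) = 50·(1.48 − j0.346)/(0.516 + j0.346)

Z_L ≈ 83.8 − j89.7 Ω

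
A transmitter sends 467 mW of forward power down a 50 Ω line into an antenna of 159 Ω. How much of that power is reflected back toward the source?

P_reflected ≈ 127 mW

Γ = (159 − 50)/(159 + 50) = 0.522
|Γ|² = 0.272
P_refl = |Γ|²·P_inc = 127 mW, P_del = (1 − |Γ|²)·P_inc = 340 mW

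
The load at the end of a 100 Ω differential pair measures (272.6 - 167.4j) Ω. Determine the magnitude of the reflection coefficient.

|Γ| ≈ 0.589

Γ = (Z_L − Z_0)/(Z_L + Z_0) = (172.6 − j167.4)/(372.6 − j167.4)
|Γ| = 240/408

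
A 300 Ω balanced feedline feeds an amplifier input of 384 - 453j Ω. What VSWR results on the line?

VSWR ≈ 3.56

Γ = (Z_L − Z_0)/(Z_L + Z_0) = (84 − j453)/(684 − j453)
|Γ| = 461/820 = 0.562
VSWR = (1 + |Γ|)/(1 − |Γ|) = 1.56/0.438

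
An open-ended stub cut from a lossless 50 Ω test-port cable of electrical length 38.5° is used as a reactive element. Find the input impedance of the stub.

tan(βl) = 0.795
For an open-ended stub, Z_in = −jZ_0·cot(βl) = −jZ_0/tan(βl)

Z_in ≈ −j62.9 Ω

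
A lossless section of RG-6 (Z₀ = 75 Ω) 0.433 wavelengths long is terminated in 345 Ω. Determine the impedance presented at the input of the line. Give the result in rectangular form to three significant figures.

Z_in ≈ 79 + j129 Ω

βl = 2π × 0.433 = 156°
tan(βl) = tan(156°) = -0.448
Z_in = Z_0·(Z_L + jZ_0·tanβl)/(Z_0 + jZ_L·tanβl)
     = 75·(345 − j33.6)/(75 − j154)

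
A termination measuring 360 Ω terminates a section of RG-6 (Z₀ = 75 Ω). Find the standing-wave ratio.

VSWR ≈ 4.8

For a purely resistive load, VSWR = R_L/Z_0 or Z_0/R_L (whichever > 1) = 360/75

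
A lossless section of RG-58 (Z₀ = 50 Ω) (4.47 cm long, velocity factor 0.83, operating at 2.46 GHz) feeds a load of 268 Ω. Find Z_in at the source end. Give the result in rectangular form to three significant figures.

Z_in ≈ 58.7 + j102 Ω

λ = v/f = 0.83·c / 2.46 GHz = 0.101 m
βl = 2π·l/λ = 2π × 0.442 = 159°
tan(βl) = tan(159°) = -0.384
Z_in = Z_0·(Z_L + jZ_0·tanβl)/(Z_0 + jZ_L·tanβl)
     = 50·(268 − j19.2)/(50 − j103)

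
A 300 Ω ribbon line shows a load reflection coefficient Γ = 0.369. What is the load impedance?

Z_L ≈ 651 Ω

Z_L = Z_0·(1 + Γ)/(1 − Γ) = 300·(1.37)/(0.631)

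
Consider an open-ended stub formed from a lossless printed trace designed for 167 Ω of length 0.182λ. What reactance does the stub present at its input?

X_in ≈ -76 Ω (capacitive)

βl = 2π × 0.182 = 65.5°
tan(βl) = 2.2
For an open-ended stub, Z_in = −jZ_0·cot(βl) = −jZ_0/tan(βl)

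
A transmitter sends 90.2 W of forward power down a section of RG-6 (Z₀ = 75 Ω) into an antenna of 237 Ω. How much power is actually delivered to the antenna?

Γ = (237 − 75)/(237 + 75) = 0.519
|Γ|² = 0.27
P_refl = |Γ|²·P_inc = 24.3 W, P_del = (1 − |Γ|²)·P_inc = 65.9 W

P_delivered ≈ 65.9 W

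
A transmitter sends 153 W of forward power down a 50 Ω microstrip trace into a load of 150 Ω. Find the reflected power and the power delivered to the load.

Γ = (150 − 50)/(150 + 50) = 0.5
|Γ|² = 0.25
P_refl = |Γ|²·P_inc = 38.2 W, P_del = (1 − |Γ|²)·P_inc = 115 W

P_reflected ≈ 38.2 W; P_delivered ≈ 115 W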